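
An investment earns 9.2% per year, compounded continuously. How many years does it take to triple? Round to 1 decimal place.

e^(0.092t) = 3, so 0.092t = ln 3 ≈ 1.0986.
t ≈ 1.0986/0.092 ≈ 11.9414.

11.9 years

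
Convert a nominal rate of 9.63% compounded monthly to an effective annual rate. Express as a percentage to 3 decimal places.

10.067%

EAR = (1 + 9.63%/12)^12 − 1 = (1 + 0.008025)^12 − 1.
(1 + 0.008025)^12 ≈ 1.100666, so EAR ≈ 10.06662%.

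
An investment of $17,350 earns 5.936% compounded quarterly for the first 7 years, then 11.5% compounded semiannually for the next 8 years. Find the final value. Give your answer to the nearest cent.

After 7 years at 5.936%: 17,350 × 1.510539707 ≈ 26,207.8639.
Then 8 years at 11.5%: 26,207.8639 × 2.4461665141 ≈ 64,108.7991.

$64,108.80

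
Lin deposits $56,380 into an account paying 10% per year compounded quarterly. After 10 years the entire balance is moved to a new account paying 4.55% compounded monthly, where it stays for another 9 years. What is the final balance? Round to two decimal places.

$227,817.44

Phase 1: 56,380·(1 + 0.025)^40 ≈ 151,383.8992.
Phase 2: 151,383.8992·(1 + 0.0455/12)^108 ≈ 227,817.4391.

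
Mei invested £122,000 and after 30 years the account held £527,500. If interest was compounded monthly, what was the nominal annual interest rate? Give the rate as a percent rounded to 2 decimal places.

4.89%

The 360-period growth factor is 527,500/122,000 = 4.32377.
r/12 = 4.32377^(1/360) − 1 ≈ 0.0040753, so r ≈ 12·0.0040753 = 4.89036%.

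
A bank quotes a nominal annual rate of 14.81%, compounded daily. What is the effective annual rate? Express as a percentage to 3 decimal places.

EAR = (1 + 14.81%/365)^365 − 1 = (1 + 0.000405753)^365 − 1.
(1 + 0.000405753)^365 ≈ 1.159594, so EAR ≈ 15.95940%.

15.959%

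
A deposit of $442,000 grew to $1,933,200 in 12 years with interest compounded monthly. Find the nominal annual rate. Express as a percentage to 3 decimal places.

The 144-period growth factor is 1,933,200/442,000 = 4.37376.
r/12 = 4.37376^(1/144) − 1 ≈ 0.0103001, so r ≈ 12·0.0103001 = 12.36007%.

12.360%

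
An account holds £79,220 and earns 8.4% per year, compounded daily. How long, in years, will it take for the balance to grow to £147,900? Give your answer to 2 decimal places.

7.43 years

(1 + 0.000230137)^(365t) = 147,900/79,220 = 1.867.
365t·ln(1 + 0.000230137) = ln(1.867); 365t = 0.62431/0.000230111 ≈ 2713.0772.
t ≈ 7.4331 years.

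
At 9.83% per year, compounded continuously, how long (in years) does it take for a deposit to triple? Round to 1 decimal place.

11.2 years

e^(0.0983t) = 3, so 0.0983t = ln 3 ≈ 1.0986.
t ≈ 1.0986/0.0983 ≈ 11.1761.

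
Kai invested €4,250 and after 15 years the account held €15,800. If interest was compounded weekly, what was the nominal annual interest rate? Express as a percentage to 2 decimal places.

8.76%

The 780-period growth factor is 15,800/4,250 = 3.71765.
r/52 = 3.71765^(1/780) − 1 ≈ 0.00168487, so r ≈ 52·0.00168487 = 8.76131%.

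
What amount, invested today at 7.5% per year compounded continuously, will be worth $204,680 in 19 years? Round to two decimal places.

$49,227.27

P = A·e^(−rt) = 204,680·e^(−1.425).
e^(−1.425) ≈ 0.240508463208, so P ≈ 49,227.2722.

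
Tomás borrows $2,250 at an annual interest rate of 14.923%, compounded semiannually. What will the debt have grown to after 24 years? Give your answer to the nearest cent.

$71,174.04

Periodic rate = 14.923%/2 = 0.074615; periods = 2·24 = 48.
A = 2,250·(1 + 0.074615)^48 ≈ 2,250·31.632908252 ≈ 71,174.0436.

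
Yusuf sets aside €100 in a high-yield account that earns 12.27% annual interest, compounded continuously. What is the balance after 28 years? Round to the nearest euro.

A = P·e^(rt) = 100·e^(0.1227·28) = 100·e^3.4356.
e^3.4356 ≈ 31.050037, so A ≈ 3,105.0037.

€3,105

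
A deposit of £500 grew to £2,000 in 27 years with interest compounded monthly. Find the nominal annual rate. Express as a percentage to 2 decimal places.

5.15%

The 324-period growth factor is 2,000/500 = 4.
r/12 = 4^(1/324) − 1 ≈ 0.00428785, so r ≈ 12·0.00428785 = 5.14542%.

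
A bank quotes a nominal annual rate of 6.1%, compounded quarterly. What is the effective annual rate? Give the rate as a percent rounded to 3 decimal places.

EAR = (1 + 6.1%/4)^4 − 1 = (1 + 0.01525)^4 − 1.
(1 + 0.01525)^4 ≈ 1.06241, so EAR ≈ 6.24096%.

6.241%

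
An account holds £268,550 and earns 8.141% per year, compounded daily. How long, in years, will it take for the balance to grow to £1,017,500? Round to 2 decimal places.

We need (1 + 0.000223041)^(365t) = 3.7889, so 365t = ln 3.7889 / ln 1.000223 ≈ 5972.9591.
t ≈ 5972.9591/365 = 16.3643 years.

16.36 years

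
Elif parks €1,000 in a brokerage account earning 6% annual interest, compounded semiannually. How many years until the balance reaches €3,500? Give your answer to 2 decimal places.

21.19 years

We need (1 + 0.03)^(2t) = 3.5, so 2t = ln 3.5 / ln 1.03 ≈ 42.3821.
t ≈ 42.3821/2 = 21.1910 years.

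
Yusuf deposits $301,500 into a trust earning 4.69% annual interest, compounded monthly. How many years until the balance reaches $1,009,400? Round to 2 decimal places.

(1 + 0.00390833)^(12t) = 1,009,400/301,500 = 3.3479.
12t·ln(1 + 0.00390833) = ln(3.3479); 12t = 1.2083/0.00390072 ≈ 309.7743.
t ≈ 25.8145 years.

25.81 years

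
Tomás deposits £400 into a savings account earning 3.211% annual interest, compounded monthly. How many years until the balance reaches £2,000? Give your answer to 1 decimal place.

We need (1 + 0.00267583)^(12t) = 5, so 12t = ln 5 / ln 1.002676 ≈ 602.2760.
t ≈ 602.2760/12 = 50.1897 years.

50.2 years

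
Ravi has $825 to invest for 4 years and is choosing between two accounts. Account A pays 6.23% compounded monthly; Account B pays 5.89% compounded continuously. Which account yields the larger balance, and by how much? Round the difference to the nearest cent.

Account A, by $13.62

A: (1 + 0.0623/12)^48 ≈ 1.282171787, so 825 × 1.282171787 ≈ 1,057.7917.
B: e^(0.0589·4) = e^0.2356 ≈ 1.265667942, so 825 × 1.265667942 ≈ 1,044.1761.
Difference ≈ 13.6157 in favor of A.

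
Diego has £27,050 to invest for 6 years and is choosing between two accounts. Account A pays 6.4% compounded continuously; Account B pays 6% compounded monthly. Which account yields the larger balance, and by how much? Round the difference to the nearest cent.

Account A, by £976.54

A: e^(0.064·6) = e^0.384 ≈ 1.4681454417, so 27,050 × 1.4681454417 ≈ 39,713.3342.
B: (1 + 0.005)^72 ≈ 1.4320442785, so 27,050 × 1.4320442785 ≈ 38,736.7977.
Difference ≈ 976.5365 in favor of A.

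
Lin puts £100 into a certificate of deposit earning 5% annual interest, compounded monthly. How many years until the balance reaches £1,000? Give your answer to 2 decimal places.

46.15 years

(1 + 0.00416667)^(12t) = 1,000/100 = 10.
12t·ln(1 + 0.00416667) = ln(10); 12t = 2.3026/0.00415801 ≈ 553.7709.
t ≈ 46.1476 years.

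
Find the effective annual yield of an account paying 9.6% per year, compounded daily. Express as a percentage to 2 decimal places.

EAR = (1 + 9.6%/365)^365 − 1 = (1 + 0.000263014)^365 − 1.
(1 + 0.000263014)^365 ≈ 1.100745, so EAR ≈ 10.07452%.

10.07%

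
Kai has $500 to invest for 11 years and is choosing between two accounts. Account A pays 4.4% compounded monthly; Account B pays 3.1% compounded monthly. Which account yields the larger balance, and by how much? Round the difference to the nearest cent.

Account A, by $107.69

Account A growth factor: (1 + 0.044/12)^132 ≈ 1.62111605; balance ≈ 810.5580.
Account B growth factor: (1 + 0.031/12)^132 ≈ 1.405735; balance ≈ 702.8675.
Account A is larger by 107.6905.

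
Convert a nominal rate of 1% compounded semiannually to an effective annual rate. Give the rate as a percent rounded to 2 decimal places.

EAR = (1 + 1%/2)^2 − 1 = (1 + 0.005)^2 − 1.
(1 + 0.005)^2 ≈ 1.010025, so EAR ≈ 1.00250%.

1.00%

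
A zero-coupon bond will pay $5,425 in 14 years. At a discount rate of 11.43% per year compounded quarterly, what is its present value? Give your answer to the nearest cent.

$1,119.92

Periodic rate = 11.43%/4 = 0.028575; 56 periods.
P = 5,425/(1 + 0.028575)^56 ≈ 5,425/4.844110098 ≈ 1,119.9167.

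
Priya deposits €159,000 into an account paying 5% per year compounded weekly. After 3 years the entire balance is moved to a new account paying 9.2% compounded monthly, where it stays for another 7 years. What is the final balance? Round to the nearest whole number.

Phase 1: 159,000·(1 + 0.05/52)^156 ≈ 184,718.3316.
Phase 2: 184,718.3316·(1 + 0.092/12)^84 ≈ 350,856.0453.

€350,856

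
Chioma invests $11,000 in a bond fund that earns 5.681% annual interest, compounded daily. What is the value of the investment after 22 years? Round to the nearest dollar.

$38,383

Growth factor = (1 + 0.05681/365)^8030 ≈ 3.4893753825.
A ≈ 11,000 × 3.4893753825 ≈ 38,383.1292.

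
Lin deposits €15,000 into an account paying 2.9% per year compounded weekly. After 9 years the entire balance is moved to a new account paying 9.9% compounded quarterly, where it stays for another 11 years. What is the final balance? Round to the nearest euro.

Phase 1: 15,000·(1 + 0.029/52)^468 ≈ 19,471.9983.
Phase 2: 19,471.9983·(1 + 0.02475)^44 ≈ 57,095.1621.

€57,095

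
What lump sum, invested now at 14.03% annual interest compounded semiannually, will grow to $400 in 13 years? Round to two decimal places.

Growth factor = (1 + 0.07015)^26 ≈ 5.82855705.
P = 400/5.82855705 ≈ 68.6276.

$68.63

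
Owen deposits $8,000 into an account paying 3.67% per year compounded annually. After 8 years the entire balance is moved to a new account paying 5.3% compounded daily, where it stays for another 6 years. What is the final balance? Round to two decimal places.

Phase 1: 8,000·(1 + 0.0367)^8 ≈ 10,673.6947.
Phase 2: 10,673.6947·(1 + 0.053/365)^2190 ≈ 14,669.3339.

$14,669.33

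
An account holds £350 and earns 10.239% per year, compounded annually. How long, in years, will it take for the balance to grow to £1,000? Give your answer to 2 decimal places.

We need (1 + 0.10239)^t = 2.8571, so t = ln 2.8571 / ln 1.10239 ≈ 10.7696.

10.77 years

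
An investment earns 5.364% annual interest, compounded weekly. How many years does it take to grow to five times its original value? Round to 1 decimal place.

30.0 years

(1 + 0.00103154)^(52t) = 5.
52t = ln 5 / ln(1 + 0.00103154) ≈ 1.6094/0.00103101 ≈ 1561.0352.
t ≈ 30.0199.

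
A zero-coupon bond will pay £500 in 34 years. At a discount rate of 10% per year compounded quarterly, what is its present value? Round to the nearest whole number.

£17

Periodic rate = 10%/4 = 0.025; 136 periods.
P = 500/(1 + 0.025)^136 ≈ 500/28.7372822 ≈ 17.3990.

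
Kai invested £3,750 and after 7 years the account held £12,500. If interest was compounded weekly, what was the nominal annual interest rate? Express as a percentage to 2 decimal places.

17.23%

The 364-period growth factor is 12,500/3,750 = 3.33333.
r/52 = 3.33333^(1/364) − 1 ≈ 0.00331309, so r ≈ 52·0.00331309 = 17.22809%.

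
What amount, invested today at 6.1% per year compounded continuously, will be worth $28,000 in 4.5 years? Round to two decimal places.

$21,278.66

P = A·e^(−rt) = 28,000·e^(−0.2745).
e^(−0.2745) ≈ 0.75995200425, so P ≈ 21,278.6561.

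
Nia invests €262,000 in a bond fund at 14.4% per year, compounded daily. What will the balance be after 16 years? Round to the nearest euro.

€2,622,518

Periodic rate = 14.4%/365 = 0.000394521; periods = 365·16 = 5840.
A = 262,000·(1 + 0.144/365)^5840 ≈ 262,000·10.00961000301 ≈ 2,622,517.8208.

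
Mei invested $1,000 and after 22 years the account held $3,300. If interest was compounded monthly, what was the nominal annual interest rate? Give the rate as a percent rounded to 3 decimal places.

5.439%

(1 + r/12)^264 = 3,300/1,000 = 3.3.
1 + r/12 = 3.3^(1/264) ≈ 1.004533, so r/12 ≈ 0.00453268.
r ≈ 12·0.00453268 = 5.43921%.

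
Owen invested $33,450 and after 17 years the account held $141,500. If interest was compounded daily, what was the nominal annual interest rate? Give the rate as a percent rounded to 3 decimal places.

8.485%

The 6205-period growth factor is 141,500/33,450 = 4.23019.
r/365 = 4.23019^(1/6205) − 1 ≈ 0.00023246, so r ≈ 365·0.00023246 = 8.48480%.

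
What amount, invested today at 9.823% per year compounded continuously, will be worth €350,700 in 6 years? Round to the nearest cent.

P = A·e^(−rt) = 350,700·e^(−0.58938).
e^(−0.58938) ≈ 0.554671074215, so P ≈ 194,523.1457.

€194,523.15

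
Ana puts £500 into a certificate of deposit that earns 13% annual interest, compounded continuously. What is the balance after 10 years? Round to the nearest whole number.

A = P·e^(rt) = 500·e^(0.13·10) = 500·e^1.3.
e^1.3 ≈ 3.669296668, so A ≈ 1,834.6483.

£1,835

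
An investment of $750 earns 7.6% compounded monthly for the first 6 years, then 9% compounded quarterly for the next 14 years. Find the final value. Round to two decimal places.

Phase 1: 750·(1 + 0.076/12)^72 ≈ 1,181.6125.
Phase 2: 1,181.6125·(1 + 0.0225)^56 ≈ 4,107.9088.

$4,107.91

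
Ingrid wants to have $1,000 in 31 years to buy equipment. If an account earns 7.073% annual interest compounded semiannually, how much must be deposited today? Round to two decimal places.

Periodic rate = 7.073%/2 = 0.035365; 62 periods.
P = 1,000/(1 + 0.035365)^62 ≈ 1,000/8.62572775 ≈ 115.9322.

$115.93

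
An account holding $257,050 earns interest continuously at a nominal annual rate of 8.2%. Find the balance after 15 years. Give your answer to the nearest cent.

$879,427.05

A = P·e^(rt) = 257,050·e^(0.082·15) = 257,050·e^1.23.
e^1.23 ≈ 3.42122953629, so A ≈ 879,427.0523.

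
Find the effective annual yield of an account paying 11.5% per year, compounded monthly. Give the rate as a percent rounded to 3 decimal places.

12.126%

One year is 12 periods at 0.00958333 each: (1 + 0.00958333)^12 ≈ 1.121259.
EAR = 1.121259 − 1 ≈ 12.12593%.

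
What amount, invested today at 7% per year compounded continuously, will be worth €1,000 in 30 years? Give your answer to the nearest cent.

P = A·e^(−rt) = 1,000·e^(−2.1).
e^(−2.1) ≈ 0.122456428, so P ≈ 122.4564.

€122.46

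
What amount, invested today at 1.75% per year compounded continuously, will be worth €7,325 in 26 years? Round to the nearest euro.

€4,647

P = A·e^(−rt) = 7,325·e^(−0.455).
e^(−0.455) ≈ 0.6344479679, so P ≈ 4,647.3314.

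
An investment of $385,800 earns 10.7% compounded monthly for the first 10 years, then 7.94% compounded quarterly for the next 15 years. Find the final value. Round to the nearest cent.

$3,640,623.77

Phase 1: 385,800·(1 + 0.107/12)^120 ≈ 1,119,432.1793.
Phase 2: 1,119,432.1793·(1 + 0.01985)^60 ≈ 3,640,623.7742.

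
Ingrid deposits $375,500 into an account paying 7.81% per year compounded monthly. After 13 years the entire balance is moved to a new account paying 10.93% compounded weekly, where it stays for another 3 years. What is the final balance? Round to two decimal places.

$1,433,428.85

Phase 1: 375,500·(1 + 0.0781/12)^156 ≈ 1,033,047.8420.
Phase 2: 1,033,047.8420·(1 + 0.1093/52)^156 ≈ 1,433,428.8546.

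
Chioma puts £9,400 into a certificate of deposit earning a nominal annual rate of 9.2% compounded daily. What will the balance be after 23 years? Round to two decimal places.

Periodic rate = 9.2%/365 = 0.000252055; periods = 365·23 = 8395.
A = 9,400·(1 + 0.092/365)^8395 ≈ 9,400·8.2956673363 ≈ 77,979.2730.

£77,979.27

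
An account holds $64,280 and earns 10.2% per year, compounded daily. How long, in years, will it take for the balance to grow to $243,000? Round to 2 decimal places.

(1 + 0.000279452)^(365t) = 243,000/64,280 = 3.7803.
365t·ln(1 + 0.000279452) = ln(3.7803); 365t = 1.3298/0.000279413 ≈ 4759.3091.
t ≈ 13.0392 years.

13.04 years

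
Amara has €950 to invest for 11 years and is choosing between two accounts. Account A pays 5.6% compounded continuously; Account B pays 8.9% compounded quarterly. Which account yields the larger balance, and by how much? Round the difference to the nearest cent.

A: e^(0.056·11) = e^0.616 ≈ 1.851507181, so 950 × 1.851507181 ≈ 1,758.9318.
B: (1 + 0.02225)^44 ≈ 2.63337826, so 950 × 2.63337826 ≈ 2,501.7093.
Difference ≈ 742.7775 in favor of B.

Account B, by €742.78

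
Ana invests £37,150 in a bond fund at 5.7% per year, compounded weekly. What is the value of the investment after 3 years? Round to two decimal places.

£44,074.00

Growth factor = (1 + 0.057/52)^156 ≈ 1.1863796361.
A ≈ 37,150 × 1.1863796361 ≈ 44,074.0035.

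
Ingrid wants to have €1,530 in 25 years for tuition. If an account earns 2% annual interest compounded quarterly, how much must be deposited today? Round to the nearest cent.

€929.15

Growth factor = (1 + 0.005)^100 ≈ 1.646668492.
P = 1,530/1.646668492 ≈ 929.1488.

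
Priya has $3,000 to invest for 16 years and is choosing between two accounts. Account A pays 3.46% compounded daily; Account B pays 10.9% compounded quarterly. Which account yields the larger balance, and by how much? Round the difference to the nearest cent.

A: (1 + 0.0346/365)^5840 ≈ 1.739458334, so 3,000 × 1.739458334 ≈ 5,218.3750.
B: (1 + 0.02725)^64 ≈ 5.5882212926, so 3,000 × 5.5882212926 ≈ 16,764.6639.
Difference ≈ 11,546.2889 in favor of B.

Account B, by $11,546.29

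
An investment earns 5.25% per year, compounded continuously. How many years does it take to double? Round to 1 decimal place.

13.2 years

e^(0.0525t) = 2, so 0.0525t = ln 2 ≈ 0.69315.
t ≈ 0.69315/0.0525 ≈ 13.2028.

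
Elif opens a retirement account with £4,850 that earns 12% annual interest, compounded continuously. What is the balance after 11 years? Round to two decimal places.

A = P·e^(rt) = 4,850·e^(0.12·11) = 4,850·e^1.32.
e^1.32 ≈ 3.7434213773, so A ≈ 18,155.5937.

£18,155.59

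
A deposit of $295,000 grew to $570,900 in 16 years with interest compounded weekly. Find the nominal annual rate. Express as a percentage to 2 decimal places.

(1 + r/52)^832 = 570,900/295,000 = 1.93525.
1 + r/52 = 1.93525^(1/832) ≈ 1.000794, so r/52 ≈ 0.000793871.
r ≈ 52·0.000793871 = 4.12813%.

4.13%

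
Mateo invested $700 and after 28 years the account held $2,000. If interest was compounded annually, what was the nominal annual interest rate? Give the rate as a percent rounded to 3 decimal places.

The 28-period growth factor is 2,000/700 = 2.85714.
r = 2.85714^(1/28) − 1 ≈ 0.0382054, i.e. 3.82054%.

3.821%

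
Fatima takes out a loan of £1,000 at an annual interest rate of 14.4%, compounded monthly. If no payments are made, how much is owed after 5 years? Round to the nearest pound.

Growth factor = (1 + 0.012)^60 ≈ 2.045647268.
A ≈ 1,000 × 2.045647268 ≈ 2,045.6473.

£2,046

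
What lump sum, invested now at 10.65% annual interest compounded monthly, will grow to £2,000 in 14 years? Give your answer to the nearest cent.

£453.27

Growth factor = (1 + 0.008875)^168 ≈ 4.412416839.
P = 2,000/4.412416839 ≈ 453.2663.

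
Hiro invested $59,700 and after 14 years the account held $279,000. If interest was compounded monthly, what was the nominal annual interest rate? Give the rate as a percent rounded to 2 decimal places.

11.06%

The 168-period growth factor is 279,000/59,700 = 4.67337.
r/12 = 4.67337^(1/168) − 1 ≈ 0.0092201, so r ≈ 12·0.0092201 = 11.06412%.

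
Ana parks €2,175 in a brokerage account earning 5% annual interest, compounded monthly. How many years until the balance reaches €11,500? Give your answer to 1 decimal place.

We need (1 + 0.00416667)^(12t) = 5.2874, so 12t = ln 5.2874 / ln 1.004167 ≈ 400.5085.
t ≈ 400.5085/12 = 33.3757 years.

33.4 years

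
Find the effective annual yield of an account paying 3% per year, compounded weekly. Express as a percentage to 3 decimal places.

EAR = (1 + 3%/52)^52 − 1 = (1 + 0.000576923)^52 − 1.
(1 + 0.000576923)^52 ≈ 1.030446, so EAR ≈ 3.04456%.

3.045%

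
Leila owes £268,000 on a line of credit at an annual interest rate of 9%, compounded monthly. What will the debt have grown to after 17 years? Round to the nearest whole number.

Periodic rate = 9%/12 = 0.0075; periods = 12·17 = 204.
A = 268,000·(1 + 0.0075)^204 ≈ 268,000·4.591886891606 ≈ 1,230,625.6870.

£1,230,626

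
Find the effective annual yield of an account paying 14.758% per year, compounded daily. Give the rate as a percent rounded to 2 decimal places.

15.90%

EAR = (1 + 14.758%/365)^365 − 1 = (1 + 0.000404329)^365 − 1.
(1 + 0.000404329)^365 ≈ 1.158991, so EAR ≈ 15.89914%.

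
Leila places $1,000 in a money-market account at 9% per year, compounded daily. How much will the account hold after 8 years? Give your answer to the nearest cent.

Periodic rate = 9%/365 = 0.000246575; periods = 365·8 = 2920.
A = 1,000·(1 + 0.09/365)^2920 ≈ 1,000·2.054250883 ≈ 2,054.2509.

$2,054.25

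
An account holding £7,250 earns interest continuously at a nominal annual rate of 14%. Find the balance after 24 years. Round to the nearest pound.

£208,722

A = P·e^(rt) = 7,250·e^(0.14·24) = 7,250·e^3.36.
e^3.36 ≈ 28.7891908792, so A ≈ 208,721.6339.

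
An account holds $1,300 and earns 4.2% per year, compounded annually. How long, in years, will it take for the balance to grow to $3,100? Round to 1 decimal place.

(1 + 0.042)^t = 3,100/1,300 = 2.3846.
t·ln(1 + 0.042) = ln(2.3846); t = 0.86904/0.0411419 ≈ 21.1229.

21.1 years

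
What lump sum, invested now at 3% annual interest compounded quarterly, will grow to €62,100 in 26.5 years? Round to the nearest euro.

€28,127

Growth factor = (1 + 0.0075)^106 ≈ 2.2078817526.
P = 62,100/2.2078817526 ≈ 28,126.5063.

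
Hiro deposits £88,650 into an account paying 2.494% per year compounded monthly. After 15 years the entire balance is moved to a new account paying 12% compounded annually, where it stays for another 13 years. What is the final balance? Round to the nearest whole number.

£562,101

Phase 1: 88,650·(1 + 0.02494/12)^180 ≈ 128,818.9356.
Phase 2: 128,818.9356·(1 + 0.12)^13 ≈ 562,100.5380.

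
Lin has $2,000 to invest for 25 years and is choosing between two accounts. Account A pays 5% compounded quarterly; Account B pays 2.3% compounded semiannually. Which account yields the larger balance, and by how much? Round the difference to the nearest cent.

Account A growth factor: (1 + 0.0125)^100 ≈ 3.463404275; balance ≈ 6,926.8085.
Account B growth factor: (1 + 0.0115)^50 ≈ 1.771309106; balance ≈ 3,542.6182.
Account A is larger by 3,384.1903.

Account A, by $3,384.19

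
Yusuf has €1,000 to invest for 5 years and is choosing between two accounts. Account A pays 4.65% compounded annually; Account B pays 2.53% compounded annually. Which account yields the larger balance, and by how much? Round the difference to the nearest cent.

A: (1 + 0.0465)^5 ≈ 1.25515154, so 1,000 × 1.25515154 ≈ 1,255.1515.
B: (1 + 0.0253)^5 ≈ 1.133064902, so 1,000 × 1.133064902 ≈ 1,133.0649.
Difference ≈ 122.0866 in favor of A.

Account A, by €122.09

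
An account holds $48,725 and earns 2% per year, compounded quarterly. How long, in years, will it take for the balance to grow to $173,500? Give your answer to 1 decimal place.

We need (1 + 0.005)^(4t) = 3.5608, so 4t = ln 3.5608 / ln 1.005 ≈ 254.6315.
t ≈ 254.6315/4 = 63.6579 years.

63.7 years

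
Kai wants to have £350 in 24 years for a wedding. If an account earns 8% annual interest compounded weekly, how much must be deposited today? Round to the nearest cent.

£51.39

Periodic rate = 8%/52 = 0.00153846; 1248 periods.
P = 350/(1 + 0.08/52)^1248 ≈ 350/6.81090218 ≈ 51.3882.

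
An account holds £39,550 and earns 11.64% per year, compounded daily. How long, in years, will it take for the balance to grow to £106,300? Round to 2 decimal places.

8.50 years

(1 + 0.000318904)^(365t) = 106,300/39,550 = 2.6877.
365t·ln(1 + 0.000318904) = ln(2.6877); 365t = 0.9887/0.000318853 ≈ 3100.7980.
t ≈ 8.4953 years.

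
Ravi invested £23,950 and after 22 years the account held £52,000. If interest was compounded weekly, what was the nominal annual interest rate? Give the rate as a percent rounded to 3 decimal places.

3.525%

The 1144-period growth factor is 52,000/23,950 = 2.17119.
r/52 = 2.17119^(1/1144) − 1 ≈ 0.000677918, so r ≈ 52·0.000677918 = 3.52517%.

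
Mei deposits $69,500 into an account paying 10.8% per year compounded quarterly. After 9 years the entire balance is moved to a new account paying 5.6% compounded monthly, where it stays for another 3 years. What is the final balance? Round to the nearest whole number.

$214,443

After 9 years at 10.8%: 69,500 × 2.60937182965 ≈ 181,351.3422.
Then 3 years at 5.6%: 181,351.3422 × 1.18247442744 ≈ 214,443.3245.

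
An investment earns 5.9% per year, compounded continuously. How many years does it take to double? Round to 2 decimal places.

e^(0.059t) = 2, so 0.059t = ln 2 ≈ 0.69315.
t ≈ 0.69315/0.059 ≈ 11.7483.

11.75 years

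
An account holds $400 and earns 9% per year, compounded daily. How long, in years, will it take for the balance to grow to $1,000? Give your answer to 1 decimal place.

We need (1 + 0.000246575)^(365t) = 2.5, so 365t = ln 2.5 / ln 1.000247 ≈ 3716.5261.
t ≈ 3716.5261/365 = 10.1823 years.

10.2 years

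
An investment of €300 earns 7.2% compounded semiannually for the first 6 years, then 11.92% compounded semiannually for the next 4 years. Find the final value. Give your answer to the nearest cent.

Phase 1: 300·(1 + 0.036)^12 ≈ 458.6045.
Phase 2: 458.6045·(1 + 0.0596)^8 ≈ 728.7422.

€728.74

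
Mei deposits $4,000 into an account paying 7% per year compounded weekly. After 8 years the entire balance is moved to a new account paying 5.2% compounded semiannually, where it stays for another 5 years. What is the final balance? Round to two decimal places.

$9,048.47

After 8 years at 7%: 4,000 × 1.750013347 ≈ 7,000.0534.
Then 5 years at 5.2%: 7,000.0534 × 1.292628145 ≈ 9,048.4660.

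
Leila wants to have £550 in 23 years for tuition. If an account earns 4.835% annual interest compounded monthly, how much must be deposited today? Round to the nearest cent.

Periodic rate = 4.835%/12 = 0.00402917; 276 periods.
P = 550/(1 + 0.04835/12)^276 ≈ 550/3.03379916 ≈ 181.2908.

£181.29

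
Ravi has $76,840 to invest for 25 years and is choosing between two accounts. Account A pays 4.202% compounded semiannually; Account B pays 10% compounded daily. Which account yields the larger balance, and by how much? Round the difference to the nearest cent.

Account B, by $718,468.65

A: (1 + 0.02101)^50 ≈ 2.82813270605, so 76,840 × 2.82813270605 ≈ 217,313.7171.
B: (1 + 0.1/365)^9125 ≈ 12.1783233496, so 76,840 × 12.1783233496 ≈ 935,782.3662.
Difference ≈ 718,468.6491 in favor of B.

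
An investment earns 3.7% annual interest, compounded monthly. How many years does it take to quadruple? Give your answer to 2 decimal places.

(1 + 0.00308333)^(12t) = 4.
12t = ln 4 / ln(1 + 0.00308333) ≈ 1.3863/0.00307859 ≈ 450.3018.
t ≈ 37.5251.

37.53 years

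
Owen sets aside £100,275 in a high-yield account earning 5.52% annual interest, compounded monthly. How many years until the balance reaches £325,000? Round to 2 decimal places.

21.35 years

(1 + 0.0046)^(12t) = 325,000/100,275 = 3.2411.
12t·ln(1 + 0.0046) = ln(3.2411); 12t = 1.1759/0.00458945 ≈ 256.2198.
t ≈ 21.3517 years.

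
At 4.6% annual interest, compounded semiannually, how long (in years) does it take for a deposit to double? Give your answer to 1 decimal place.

15.2 years

(1 + 0.023)^(2t) = 2.
2t = ln 2 / ln(1 + 0.023) ≈ 0.69315/0.0227395 ≈ 30.4821.
t ≈ 15.2410.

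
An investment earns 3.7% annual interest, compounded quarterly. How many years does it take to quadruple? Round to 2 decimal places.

37.64 years

(1 + 0.00925)^(4t) = 4.
4t = ln 4 / ln(1 + 0.00925) ≈ 1.3863/0.00920748 ≈ 150.5617.
t ≈ 37.6404.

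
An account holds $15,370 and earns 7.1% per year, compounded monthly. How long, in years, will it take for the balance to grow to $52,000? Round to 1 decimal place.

We need (1 + 0.00591667)^(12t) = 3.3832, so 12t = ln 3.3832 / ln 1.005917 ≈ 206.6076.
t ≈ 206.6076/12 = 17.2173 years.

17.2 years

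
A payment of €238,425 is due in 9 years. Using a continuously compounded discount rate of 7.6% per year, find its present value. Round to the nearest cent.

P = A·e^(−rt) = 238,425·e^(−0.684).
e^(−0.684) ≈ 0.504594571934, so P ≈ 120,307.9608.

€120,307.96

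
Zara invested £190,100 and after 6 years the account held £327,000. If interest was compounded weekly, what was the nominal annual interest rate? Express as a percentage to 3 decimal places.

9.048%

(1 + r/52)^312 = 327,000/190,100 = 1.72015.
1 + r/52 = 1.72015^(1/312) ≈ 1.00174, so r/52 ≈ 0.00174001.
r ≈ 52·0.00174001 = 9.04803%.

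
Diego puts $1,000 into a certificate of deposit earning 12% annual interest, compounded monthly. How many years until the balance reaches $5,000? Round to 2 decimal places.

13.48 years

(1 + 0.01)^(12t) = 5,000/1,000 = 5.
12t·ln(1 + 0.01) = ln(5); 12t = 1.6094/0.00995033 ≈ 161.7472.
t ≈ 13.4789 years.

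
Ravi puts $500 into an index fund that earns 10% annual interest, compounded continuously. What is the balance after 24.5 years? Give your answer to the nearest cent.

A = P·e^(rt) = 500·e^(0.1·24.5) = 500·e^2.45.
e^2.45 ≈ 11.58834672, so A ≈ 5,794.1734.

$5,794.17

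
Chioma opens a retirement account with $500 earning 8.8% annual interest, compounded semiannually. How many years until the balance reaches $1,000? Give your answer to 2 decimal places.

We need (1 + 0.044)^(2t) = 2, so 2t = ln 2 / ln 1.044 ≈ 16.0974.
t ≈ 16.0974/2 = 8.0487 years.

8.05 years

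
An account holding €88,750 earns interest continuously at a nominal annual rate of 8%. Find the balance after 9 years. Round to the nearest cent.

A = P·e^(rt) = 88,750·e^(0.08·9) = 88,750·e^0.72.
e^0.72 ≈ 2.05443321064, so A ≈ 182,330.9474.

€182,330.95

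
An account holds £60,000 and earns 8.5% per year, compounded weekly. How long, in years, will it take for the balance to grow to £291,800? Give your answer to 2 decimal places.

(1 + 0.00163462)^(52t) = 291,800/60,000 = 4.8633.
52t·ln(1 + 0.00163462) = ln(4.8633); 52t = 1.5817/0.00163328 ≈ 968.4336.
t ≈ 18.6237 years.

18.62 years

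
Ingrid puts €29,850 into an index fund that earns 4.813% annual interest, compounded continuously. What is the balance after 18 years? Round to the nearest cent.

A = P·e^(rt) = 29,850·e^(0.04813·18) = 29,850·e^0.86634.
e^0.86634 ≈ 2.3781907274, so A ≈ 70,988.9932.

€70,988.99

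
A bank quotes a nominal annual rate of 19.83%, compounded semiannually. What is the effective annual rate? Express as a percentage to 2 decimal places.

One year is 2 periods at 0.09915 each: (1 + 0.09915)^2 ≈ 1.208131.
EAR = 1.208131 − 1 ≈ 20.81307%.

20.81%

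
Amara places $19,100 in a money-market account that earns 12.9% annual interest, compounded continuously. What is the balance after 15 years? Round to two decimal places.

$132,249.24

A = P·e^(rt) = 19,100·e^(0.129·15) = 19,100·e^1.935.
e^1.935 ≈ 6.92404405538, so A ≈ 132,249.2415.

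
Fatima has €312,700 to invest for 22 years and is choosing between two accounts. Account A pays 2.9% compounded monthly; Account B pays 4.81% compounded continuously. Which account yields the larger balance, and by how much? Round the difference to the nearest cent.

Account B, by €309,555.70

Account A growth factor: (1 + 0.029/12)^264 ≈ 1.8912355074; balance ≈ 591,389.3432.
Account B growth factor: e^(0.0481·22) = e^1.0582 ≈ 2.8811801946; balance ≈ 900,945.0469.
Account B is larger by 309,555.7037.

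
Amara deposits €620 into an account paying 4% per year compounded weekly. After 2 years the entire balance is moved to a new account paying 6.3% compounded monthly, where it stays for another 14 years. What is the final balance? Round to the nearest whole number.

Phase 1: 620·(1 + 0.04/52)^104 ≈ 671.6173.
Phase 2: 671.6173·(1 + 0.00525)^168 ≈ 1,618.7047.

€1,619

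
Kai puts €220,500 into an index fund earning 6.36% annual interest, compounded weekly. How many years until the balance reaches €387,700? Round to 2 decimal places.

(1 + 0.00122308)^(52t) = 387,700/220,500 = 1.7583.
52t·ln(1 + 0.00122308) = ln(1.7583); 52t = 0.56433/0.00122233 ≈ 461.6874.
t ≈ 8.8786 years.

8.88 years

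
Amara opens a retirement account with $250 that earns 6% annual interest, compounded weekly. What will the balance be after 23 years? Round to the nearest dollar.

Periodic rate = 6%/52 = 0.00115385; periods = 52·23 = 1196.
A = 250·(1 + 0.06/52)^1196 ≈ 250·3.97174068 ≈ 992.9352.

$993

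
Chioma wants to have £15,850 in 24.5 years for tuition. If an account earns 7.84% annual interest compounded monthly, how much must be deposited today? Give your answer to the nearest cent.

Periodic rate = 7.84%/12 = 0.00653333; 294 periods.
P = 15,850/(1 + 0.0784/12)^294 ≈ 15,850/6.7839028836 ≈ 2,336.4132.

£2,336.41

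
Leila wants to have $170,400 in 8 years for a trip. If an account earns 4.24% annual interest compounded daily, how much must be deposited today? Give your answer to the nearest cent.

$121,385.12

Growth factor = (1 + 0.0424/365)^2920 ≈ 1.40379642696.
P = 170,400/1.40379642696 ≈ 121,385.1216.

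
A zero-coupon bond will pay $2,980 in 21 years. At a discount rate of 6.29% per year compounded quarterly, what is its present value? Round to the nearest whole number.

$804

Growth factor = (1 + 0.015725)^84 ≈ 3.708479785.
P = 2,980/3.708479785 ≈ 803.5638.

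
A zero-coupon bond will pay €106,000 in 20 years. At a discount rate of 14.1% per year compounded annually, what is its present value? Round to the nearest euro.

Annual rate = 14.1% = 0.141; 20 periods.
P = 106,000/(1 + 0.141)^20 ≈ 106,000/13.9866236261 ≈ 7,578.6697.

€7,579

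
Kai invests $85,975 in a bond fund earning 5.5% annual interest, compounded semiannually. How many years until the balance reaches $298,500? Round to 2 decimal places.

We need (1 + 0.0275)^(2t) = 3.4719, so 2t = ln 3.4719 / ln 1.0275 ≈ 45.8818.
t ≈ 45.8818/2 = 22.9409 years.

22.94 years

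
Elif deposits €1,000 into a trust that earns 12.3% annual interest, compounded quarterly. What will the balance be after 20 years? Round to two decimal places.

Periodic rate = 12.3%/4 = 0.03075; periods = 4·20 = 80.
A = 1,000·(1 + 0.03075)^80 ≈ 1,000·11.278919003 ≈ 11,278.9190.

€11,278.92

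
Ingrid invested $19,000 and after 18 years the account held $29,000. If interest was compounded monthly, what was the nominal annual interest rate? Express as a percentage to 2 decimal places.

2.35%

The 216-period growth factor is 29,000/19,000 = 1.52632.
r/12 = 1.52632^(1/216) − 1 ≈ 0.00195959, so r ≈ 12·0.00195959 = 2.35151%.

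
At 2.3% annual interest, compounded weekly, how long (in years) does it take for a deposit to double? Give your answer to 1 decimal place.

(1 + 0.000442308)^(52t) = 2.
52t = ln 2 / ln(1 + 0.000442308) ≈ 0.69315/0.00044221 ≈ 1567.4619.
t ≈ 30.1435.

30.1 years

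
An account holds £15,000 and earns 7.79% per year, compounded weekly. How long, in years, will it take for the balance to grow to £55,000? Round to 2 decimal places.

(1 + 0.00149808)^(52t) = 55,000/15,000 = 3.6667.
52t·ln(1 + 0.00149808) = ln(3.6667); 52t = 1.2993/0.00149696 ≈ 867.9501.
t ≈ 16.6913 years.

16.69 years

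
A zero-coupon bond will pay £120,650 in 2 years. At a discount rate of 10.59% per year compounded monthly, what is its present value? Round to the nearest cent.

£97,711.86

Periodic rate = 10.59%/12 = 0.008825; 24 periods.
P = 120,650/(1 + 0.008825)^24 ≈ 120,650/1.23475293167 ≈ 97,711.8555.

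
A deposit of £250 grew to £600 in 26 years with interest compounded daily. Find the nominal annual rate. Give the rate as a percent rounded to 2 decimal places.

3.37%

(1 + r/365)^9490 = 600/250 = 2.4.
1 + r/365 = 2.4^(1/9490) ≈ 1.000092, so r/365 ≈ 0.000092256.
r ≈ 365·0.000092256 = 3.36734%.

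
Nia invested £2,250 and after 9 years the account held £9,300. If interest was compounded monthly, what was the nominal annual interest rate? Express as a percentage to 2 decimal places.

(1 + r/12)^108 = 9,300/2,250 = 4.13333.
1 + r/12 = 4.13333^(1/108) ≈ 1.013226, so r/12 ≈ 0.0132264.
r ≈ 12·0.0132264 = 15.87165%.

15.87%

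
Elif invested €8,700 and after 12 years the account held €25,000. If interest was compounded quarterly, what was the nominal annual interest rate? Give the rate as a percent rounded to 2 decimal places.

(1 + r/4)^48 = 25,000/8,700 = 2.87356.
1 + r/4 = 2.87356^(1/48) ≈ 1.022234, so r/4 ≈ 0.0222343.
r ≈ 4·0.0222343 = 8.89370%.

8.89%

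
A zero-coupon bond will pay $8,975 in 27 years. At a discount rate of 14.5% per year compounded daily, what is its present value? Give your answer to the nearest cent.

$179.11

Growth factor = (1 + 0.145/365)^9855 ≈ 50.11009921.
P = 8,975/50.11009921 ≈ 179.1056.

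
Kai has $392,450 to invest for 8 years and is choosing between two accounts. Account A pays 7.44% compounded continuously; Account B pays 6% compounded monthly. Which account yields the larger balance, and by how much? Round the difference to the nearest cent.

Account A growth factor: e^(0.0744·8) = e^0.5952 ≈ 1.81339358741; balance ≈ 711,666.3134.
Account B growth factor: (1 + 0.005)^96 ≈ 1.61414270846; balance ≈ 633,470.3059.
Account A is larger by 78,196.0074.

Account A, by $78,196.01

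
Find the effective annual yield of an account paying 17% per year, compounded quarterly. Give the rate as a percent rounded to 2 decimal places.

EAR = (1 + 17%/4)^4 − 1 = (1 + 0.0425)^4 − 1.
(1 + 0.0425)^4 ≈ 1.181148, so EAR ≈ 18.11478%.

18.11%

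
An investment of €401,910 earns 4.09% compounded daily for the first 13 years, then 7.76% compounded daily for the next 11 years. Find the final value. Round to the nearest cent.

€1,605,848.68

Phase 1: 401,910·(1 + 0.0409/365)^4745 ≈ 683,959.2880.
Phase 2: 683,959.2880·(1 + 0.0776/365)^4015 ≈ 1,605,848.6816.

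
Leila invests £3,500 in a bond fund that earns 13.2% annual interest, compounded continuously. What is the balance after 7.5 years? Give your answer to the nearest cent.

A = P·e^(rt) = 3,500·e^(0.132·7.5) = 3,500·e^0.99.
e^0.99 ≈ 2.691234472, so A ≈ 9,419.3207.

£9,419.32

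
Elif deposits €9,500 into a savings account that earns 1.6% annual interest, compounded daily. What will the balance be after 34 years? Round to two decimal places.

Growth factor = (1 + 0.016/365)^12410 ≈ 1.7228640943.
A ≈ 9,500 × 1.7228640943 ≈ 16,367.2089.

€16,367.21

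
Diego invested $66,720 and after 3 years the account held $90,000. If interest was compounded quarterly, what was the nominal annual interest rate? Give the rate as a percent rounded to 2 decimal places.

(1 + r/4)^12 = 90,000/66,720 = 1.34892.
1 + r/4 = 1.34892^(1/12) ≈ 1.025256, so r/4 ≈ 0.0252557.
r ≈ 4·0.0252557 = 10.10229%.

10.10%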